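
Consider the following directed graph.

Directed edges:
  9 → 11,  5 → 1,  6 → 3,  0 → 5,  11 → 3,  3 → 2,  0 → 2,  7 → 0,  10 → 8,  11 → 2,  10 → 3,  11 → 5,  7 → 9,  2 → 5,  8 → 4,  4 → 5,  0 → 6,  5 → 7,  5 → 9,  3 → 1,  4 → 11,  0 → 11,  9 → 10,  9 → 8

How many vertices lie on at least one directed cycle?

11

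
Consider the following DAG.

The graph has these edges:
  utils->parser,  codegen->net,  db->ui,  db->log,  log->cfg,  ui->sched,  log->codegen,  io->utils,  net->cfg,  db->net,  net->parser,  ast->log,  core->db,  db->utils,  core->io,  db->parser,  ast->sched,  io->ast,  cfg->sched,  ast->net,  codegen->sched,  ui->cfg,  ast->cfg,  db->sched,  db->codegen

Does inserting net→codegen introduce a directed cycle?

Adding net→codegen creates a cycle iff codegen can already reach net.
Path from codegen: codegen → net.
So codegen → … → net → codegen is a cycle.

Yes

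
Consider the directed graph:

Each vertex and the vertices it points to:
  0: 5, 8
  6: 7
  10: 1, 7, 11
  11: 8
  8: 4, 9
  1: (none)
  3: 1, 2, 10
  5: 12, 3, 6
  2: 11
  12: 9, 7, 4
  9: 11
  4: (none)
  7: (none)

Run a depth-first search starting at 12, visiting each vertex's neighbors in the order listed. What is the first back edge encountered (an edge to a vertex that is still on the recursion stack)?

8->9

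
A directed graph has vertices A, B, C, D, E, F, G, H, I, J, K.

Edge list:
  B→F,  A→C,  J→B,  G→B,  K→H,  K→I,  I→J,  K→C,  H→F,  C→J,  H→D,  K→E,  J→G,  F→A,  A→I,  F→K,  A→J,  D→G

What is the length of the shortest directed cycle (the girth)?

3

For each vertex v, BFS finds the shortest path from v back to v.
The shortest such closed walk is K → H → F → K, length 3.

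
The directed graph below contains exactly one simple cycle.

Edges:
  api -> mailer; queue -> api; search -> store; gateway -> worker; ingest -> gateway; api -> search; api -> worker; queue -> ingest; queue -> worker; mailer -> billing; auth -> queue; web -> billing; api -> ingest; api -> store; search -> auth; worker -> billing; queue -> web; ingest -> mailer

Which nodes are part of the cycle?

api, auth, queue, search

DFS with gray/black marking from queue:
queue gray
  worker gray
    billing gray
    billing black
  worker black
  api gray
    api→worker: worker black — skip
    store gray
    store black
    mailer gray
      mailer→billing: billing black — skip
    mailer black
    search gray
      auth gray
        auth→queue: queue is gray → back edge
Back edge closes the cycle queue → api → search → auth → queue; its vertices are {api, auth, queue, search}.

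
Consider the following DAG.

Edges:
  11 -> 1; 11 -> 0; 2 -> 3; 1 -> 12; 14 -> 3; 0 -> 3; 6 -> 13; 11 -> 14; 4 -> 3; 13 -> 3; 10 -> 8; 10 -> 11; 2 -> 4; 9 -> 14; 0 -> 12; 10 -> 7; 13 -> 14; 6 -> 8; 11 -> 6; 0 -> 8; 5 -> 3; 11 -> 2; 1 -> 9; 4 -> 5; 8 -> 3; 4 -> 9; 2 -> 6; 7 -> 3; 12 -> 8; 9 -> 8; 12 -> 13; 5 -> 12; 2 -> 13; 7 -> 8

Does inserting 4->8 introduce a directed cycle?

Adding 4→8 creates a cycle iff 8 can already reach 4.
Explore from 8: no path reaches 4. The graph stays acyclic.

No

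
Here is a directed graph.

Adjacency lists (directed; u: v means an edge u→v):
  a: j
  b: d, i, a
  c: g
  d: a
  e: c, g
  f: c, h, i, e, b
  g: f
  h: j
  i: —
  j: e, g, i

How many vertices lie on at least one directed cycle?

A vertex is on a directed cycle iff it belongs to a strongly connected component of size ≥ 2 (or has a self-loop).
The vertices on cycles are {a, b, c, d, e, f, g, h, j} — 9 in total.

9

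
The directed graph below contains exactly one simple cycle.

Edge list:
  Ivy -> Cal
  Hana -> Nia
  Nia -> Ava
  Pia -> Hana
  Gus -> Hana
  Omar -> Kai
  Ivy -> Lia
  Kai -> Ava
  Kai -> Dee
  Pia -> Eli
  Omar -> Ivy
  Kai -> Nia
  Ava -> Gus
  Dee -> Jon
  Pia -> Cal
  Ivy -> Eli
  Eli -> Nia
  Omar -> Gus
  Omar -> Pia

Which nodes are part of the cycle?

Ava, Gus, Nia, Hana

DFS with gray/black marking from Hana:
Hana gray
  Nia gray
    Ava gray
      Gus gray
        Gus→Hana: Hana is gray → back edge
Back edge closes the cycle Hana → Nia → Ava → Gus → Hana; its vertices are {Ava, Gus, Nia, Hana}.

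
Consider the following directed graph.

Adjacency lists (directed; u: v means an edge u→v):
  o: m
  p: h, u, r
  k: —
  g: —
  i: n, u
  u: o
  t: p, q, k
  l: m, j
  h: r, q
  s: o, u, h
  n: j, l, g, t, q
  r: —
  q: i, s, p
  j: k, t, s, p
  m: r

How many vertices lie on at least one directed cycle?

9

A vertex is on a directed cycle iff it belongs to a strongly connected component of size ≥ 2 (or has a self-loop).
The vertices on cycles are {h, i, j, l, n, p, q, s, t} — 9 in total.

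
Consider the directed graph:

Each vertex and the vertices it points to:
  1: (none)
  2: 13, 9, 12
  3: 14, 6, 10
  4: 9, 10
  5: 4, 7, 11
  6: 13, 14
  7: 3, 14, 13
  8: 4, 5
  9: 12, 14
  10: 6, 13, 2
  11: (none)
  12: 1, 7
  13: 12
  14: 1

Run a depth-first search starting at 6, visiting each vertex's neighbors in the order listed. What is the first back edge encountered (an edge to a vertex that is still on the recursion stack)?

3→6

DFS from 6 (visiting each vertex's neighbors in the order listed); mark gray on enter, black on exit:
6 gray
  13 gray
    12 gray
      1 gray
      1 black
      7 gray
        3 gray
          14 gray
            14→1: 1 black — skip
          14 black
          3→6: 6 is gray → back edge
First back edge: 3 → 6.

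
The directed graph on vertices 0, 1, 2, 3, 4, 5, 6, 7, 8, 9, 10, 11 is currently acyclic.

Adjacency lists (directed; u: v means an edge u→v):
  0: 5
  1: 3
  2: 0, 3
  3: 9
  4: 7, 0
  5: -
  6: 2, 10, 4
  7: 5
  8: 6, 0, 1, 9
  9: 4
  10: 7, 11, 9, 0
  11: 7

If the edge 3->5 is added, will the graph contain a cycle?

No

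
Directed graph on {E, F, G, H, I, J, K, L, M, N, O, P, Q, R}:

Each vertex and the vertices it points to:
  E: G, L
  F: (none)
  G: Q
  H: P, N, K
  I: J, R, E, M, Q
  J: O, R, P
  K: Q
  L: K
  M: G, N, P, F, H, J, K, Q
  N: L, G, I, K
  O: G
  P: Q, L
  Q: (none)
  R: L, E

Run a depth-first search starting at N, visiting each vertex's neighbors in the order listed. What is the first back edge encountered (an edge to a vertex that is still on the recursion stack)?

M->N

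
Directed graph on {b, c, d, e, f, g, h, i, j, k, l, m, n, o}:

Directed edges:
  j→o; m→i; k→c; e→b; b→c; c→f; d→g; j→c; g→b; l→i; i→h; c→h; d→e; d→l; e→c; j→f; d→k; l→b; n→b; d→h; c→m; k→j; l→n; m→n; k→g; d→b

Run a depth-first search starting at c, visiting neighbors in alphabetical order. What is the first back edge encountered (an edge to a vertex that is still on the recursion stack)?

b->c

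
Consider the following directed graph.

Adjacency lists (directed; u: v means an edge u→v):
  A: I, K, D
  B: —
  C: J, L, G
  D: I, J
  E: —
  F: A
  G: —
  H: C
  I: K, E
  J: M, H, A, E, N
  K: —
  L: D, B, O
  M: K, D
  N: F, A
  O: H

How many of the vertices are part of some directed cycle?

A vertex is on a directed cycle iff it belongs to a strongly connected component of size ≥ 2 (or has a self-loop).
The vertices on cycles are {A, C, D, F, H, J, L, M, N, O} — 10 in total.

10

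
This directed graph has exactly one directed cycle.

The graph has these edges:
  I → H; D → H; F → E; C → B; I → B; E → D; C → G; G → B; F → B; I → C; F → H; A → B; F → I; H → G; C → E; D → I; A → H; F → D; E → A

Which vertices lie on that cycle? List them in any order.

DFS with gray/black marking from E:
E gray
  D gray
    I gray
      H gray
        G gray
          B gray
          B black
        G black
      H black
      C gray
        C→G: G black — skip
        C→E: E is gray → back edge
Back edge closes the cycle E → D → I → C → E; its vertices are {C, D, E, I}.

C, D, E, I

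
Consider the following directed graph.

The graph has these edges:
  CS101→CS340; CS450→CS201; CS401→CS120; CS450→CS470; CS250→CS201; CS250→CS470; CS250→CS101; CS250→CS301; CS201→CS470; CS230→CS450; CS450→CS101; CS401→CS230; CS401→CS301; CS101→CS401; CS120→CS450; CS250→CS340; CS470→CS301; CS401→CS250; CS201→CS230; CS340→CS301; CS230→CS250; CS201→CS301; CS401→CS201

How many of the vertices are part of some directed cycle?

A vertex is on a directed cycle iff it belongs to a strongly connected component of size ≥ 2 (or has a self-loop).
The vertices on cycles are {CS101, CS120, CS201, CS230, CS250, CS401, CS450} — 7 in total.

7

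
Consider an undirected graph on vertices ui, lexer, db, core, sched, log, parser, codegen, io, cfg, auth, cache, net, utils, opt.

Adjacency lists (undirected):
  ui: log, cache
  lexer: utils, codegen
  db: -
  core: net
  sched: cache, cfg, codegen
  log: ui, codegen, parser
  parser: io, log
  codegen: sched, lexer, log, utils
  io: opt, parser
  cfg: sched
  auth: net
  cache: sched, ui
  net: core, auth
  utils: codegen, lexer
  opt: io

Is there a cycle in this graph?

Yes

DFS, tracking each vertex's parent; an edge to a visited non-parent vertex closes a cycle.
Start from opt:
visit opt (parent –)
  visit io (parent opt)
    io–opt: parent, skip
    visit parser (parent io)
      parser–io: parent, skip
      visit log (parent parser)
        visit ui (parent log)
          ui–log: parent, skip
          visit cache (parent ui)
            visit sched (parent cache)
              sched–cache: parent, skip
              visit cfg (parent sched)
                cfg–sched: parent, skip
              visit codegen (parent sched)
                codegen–sched: parent, skip
                visit lexer (parent codegen)
                  visit utils (parent lexer)
                    utils–codegen: codegen visited and ≠ parent → cycle
Cycle: codegen – lexer – utils – codegen.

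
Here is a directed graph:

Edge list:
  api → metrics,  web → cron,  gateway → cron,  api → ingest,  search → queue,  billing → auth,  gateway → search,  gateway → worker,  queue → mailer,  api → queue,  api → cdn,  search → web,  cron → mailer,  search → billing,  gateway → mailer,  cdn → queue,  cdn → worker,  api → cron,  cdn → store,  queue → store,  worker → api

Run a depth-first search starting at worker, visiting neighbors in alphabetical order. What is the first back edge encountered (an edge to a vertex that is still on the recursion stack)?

cdn→worker

DFS from worker (visiting neighbors in alphabetical order); mark gray on enter, black on exit:
worker gray
  api gray
    cdn gray
      queue gray
        mailer gray
        mailer black
        store gray
        store black
      queue black
      cdn→store: store black — skip
      cdn→worker: worker is gray → back edge
First back edge: cdn → worker.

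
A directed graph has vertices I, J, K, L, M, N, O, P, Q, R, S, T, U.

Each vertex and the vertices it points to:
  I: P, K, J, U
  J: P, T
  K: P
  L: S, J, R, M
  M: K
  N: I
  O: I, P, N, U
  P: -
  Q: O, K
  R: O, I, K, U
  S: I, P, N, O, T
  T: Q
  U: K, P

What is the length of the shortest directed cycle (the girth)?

For each vertex v, BFS finds the shortest path from v back to v.
The shortest such closed walk is J → T → Q → O → I → J, length 5.

5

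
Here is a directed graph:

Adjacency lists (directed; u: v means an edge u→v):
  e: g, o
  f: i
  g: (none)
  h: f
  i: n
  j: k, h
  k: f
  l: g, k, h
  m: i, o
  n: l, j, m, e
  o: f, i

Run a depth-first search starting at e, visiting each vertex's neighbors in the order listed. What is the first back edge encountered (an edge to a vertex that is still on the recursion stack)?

DFS from e (visiting each vertex's neighbors in the order listed); mark gray on enter, black on exit:
e gray
  g gray
  g black
  o gray
    f gray
      i gray
        n gray
          l gray
            l→g: g black — skip
            k gray
              k→f: f is gray → back edge
First back edge: k → f.

k->f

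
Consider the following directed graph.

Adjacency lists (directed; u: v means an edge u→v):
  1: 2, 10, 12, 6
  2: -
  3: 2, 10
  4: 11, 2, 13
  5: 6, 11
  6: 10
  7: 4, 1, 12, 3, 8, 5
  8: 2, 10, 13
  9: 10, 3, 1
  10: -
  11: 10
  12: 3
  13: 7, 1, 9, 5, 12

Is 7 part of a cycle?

Yes

7 is on a cycle iff 7 can reach itself via ≥1 edge.
7 → 4 → 13 → 7 — yes.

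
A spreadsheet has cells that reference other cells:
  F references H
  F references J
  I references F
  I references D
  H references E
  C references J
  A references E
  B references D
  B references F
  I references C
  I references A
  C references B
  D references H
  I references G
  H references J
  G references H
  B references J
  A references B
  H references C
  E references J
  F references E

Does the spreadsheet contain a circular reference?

Yes

DFS with white/gray/black marking, starting from A:
A gray
  E gray
    J gray
    J black
  E black
  B gray
    B→J: J black — skip
    D gray
      H gray
        C gray
          C→J: J black — skip
          C→B: B is gray → back edge
Back edge found, so a cycle exists: B → D → H → C → B.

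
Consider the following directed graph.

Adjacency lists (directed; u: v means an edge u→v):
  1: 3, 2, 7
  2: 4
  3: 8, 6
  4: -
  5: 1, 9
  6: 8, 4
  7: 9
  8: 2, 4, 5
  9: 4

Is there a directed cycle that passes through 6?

Yes

6 is on a cycle iff 6 can reach itself via ≥1 edge.
6 → 8 → 5 → 1 → 3 → 6 — yes.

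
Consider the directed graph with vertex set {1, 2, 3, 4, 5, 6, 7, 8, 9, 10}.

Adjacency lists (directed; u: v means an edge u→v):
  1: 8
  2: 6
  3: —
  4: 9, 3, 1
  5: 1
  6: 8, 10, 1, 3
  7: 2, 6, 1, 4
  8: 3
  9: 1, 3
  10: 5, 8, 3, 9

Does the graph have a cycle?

DFS with white/gray/black marking, starting from 6:
6 gray
  8 gray
    3 gray
    3 black
  8 black
  10 gray
    5 gray
      1 gray
        1→8: 8 black — skip
      1 black
    5 black
    10→8: 8 black — skip
    10→3: 3 black — skip
    9 gray
      9→1: 1 black — skip
      9→3: 3 black — skip
    9 black
  10 black
  6→1: 1 black — skip
  6→3: 3 black — skip
6 black
2 gray
  2→6: 6 black — skip
2 black
4 gray
  4→9: 9 black — skip
  4→3: 3 black — skip
  4→1: 1 black — skip
4 black
7 gray
  7→2: 2 black — skip
  7→6: 6 black — skip
  7→1: 1 black — skip
  7→4: 4 black — skip
7 black
Every edge goes to a white or black vertex — no back edge, so the graph is acyclic.

No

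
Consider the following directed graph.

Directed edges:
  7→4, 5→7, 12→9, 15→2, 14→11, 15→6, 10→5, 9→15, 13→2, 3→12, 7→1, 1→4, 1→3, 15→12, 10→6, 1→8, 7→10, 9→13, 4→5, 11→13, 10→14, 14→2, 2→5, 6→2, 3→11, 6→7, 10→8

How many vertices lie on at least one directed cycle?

14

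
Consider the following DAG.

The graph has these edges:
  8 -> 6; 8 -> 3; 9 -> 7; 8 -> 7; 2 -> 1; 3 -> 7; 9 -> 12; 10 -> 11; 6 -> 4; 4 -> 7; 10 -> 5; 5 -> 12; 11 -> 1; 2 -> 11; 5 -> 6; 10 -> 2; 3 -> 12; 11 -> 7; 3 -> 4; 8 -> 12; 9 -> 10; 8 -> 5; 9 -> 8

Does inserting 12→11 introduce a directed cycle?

Adding 12→11 creates a cycle iff 11 can already reach 12.
Explore from 11: no path reaches 12. The graph stays acyclic.

No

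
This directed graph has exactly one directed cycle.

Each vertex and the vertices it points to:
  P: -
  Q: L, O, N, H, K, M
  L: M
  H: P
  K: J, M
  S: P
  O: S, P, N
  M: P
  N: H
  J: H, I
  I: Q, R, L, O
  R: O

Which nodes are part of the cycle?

I, J, K, Q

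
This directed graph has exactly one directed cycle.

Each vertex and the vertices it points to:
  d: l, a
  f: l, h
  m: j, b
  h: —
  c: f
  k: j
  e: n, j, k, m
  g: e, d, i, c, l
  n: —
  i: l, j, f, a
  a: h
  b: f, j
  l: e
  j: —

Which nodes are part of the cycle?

b, e, f, l, m

DFS with gray/black marking from e:
e gray
  n gray
  n black
  j gray
  j black
  k gray
    k→j: j black — skip
  k black
  m gray
    m→j: j black — skip
    b gray
      f gray
        l gray
          l→e: e is gray → back edge
Back edge closes the cycle e → m → b → f → l → e; its vertices are {b, e, f, l, m}.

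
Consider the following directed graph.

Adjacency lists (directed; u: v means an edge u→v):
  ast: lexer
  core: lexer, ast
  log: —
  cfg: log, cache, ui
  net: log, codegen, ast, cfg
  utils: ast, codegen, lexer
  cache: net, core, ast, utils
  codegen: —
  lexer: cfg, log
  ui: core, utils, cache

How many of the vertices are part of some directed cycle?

8

A vertex is on a directed cycle iff it belongs to a strongly connected component of size ≥ 2 (or has a self-loop).
The vertices on cycles are {ui, ast, cfg, net, core, cache, lexer, utils} — 8 in total.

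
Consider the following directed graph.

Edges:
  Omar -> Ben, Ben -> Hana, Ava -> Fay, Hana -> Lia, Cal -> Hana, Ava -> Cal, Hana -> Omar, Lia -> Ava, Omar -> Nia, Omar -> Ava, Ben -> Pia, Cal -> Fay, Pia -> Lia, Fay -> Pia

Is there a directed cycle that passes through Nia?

Nia lies on a cycle iff there is a path from Nia back to itself.
Exploring from Nia, it never reaches itself; equivalently, its strongly connected component is a singleton.

No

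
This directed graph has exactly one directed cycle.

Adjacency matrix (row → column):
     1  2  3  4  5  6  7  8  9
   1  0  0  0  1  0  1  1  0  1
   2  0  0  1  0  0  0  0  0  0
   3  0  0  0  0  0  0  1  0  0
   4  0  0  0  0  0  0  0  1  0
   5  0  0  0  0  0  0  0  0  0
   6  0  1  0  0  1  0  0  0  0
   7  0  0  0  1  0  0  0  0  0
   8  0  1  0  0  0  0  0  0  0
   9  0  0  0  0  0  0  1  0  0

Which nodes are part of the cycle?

2, 3, 4, 7, 8

DFS with gray/black marking from 2:
2 gray
  3 gray
    7 gray
      4 gray
        8 gray
          8→2: 2 is gray → back edge
Back edge closes the cycle 2 → 3 → 7 → 4 → 8 → 2; its vertices are {2, 3, 4, 7, 8}.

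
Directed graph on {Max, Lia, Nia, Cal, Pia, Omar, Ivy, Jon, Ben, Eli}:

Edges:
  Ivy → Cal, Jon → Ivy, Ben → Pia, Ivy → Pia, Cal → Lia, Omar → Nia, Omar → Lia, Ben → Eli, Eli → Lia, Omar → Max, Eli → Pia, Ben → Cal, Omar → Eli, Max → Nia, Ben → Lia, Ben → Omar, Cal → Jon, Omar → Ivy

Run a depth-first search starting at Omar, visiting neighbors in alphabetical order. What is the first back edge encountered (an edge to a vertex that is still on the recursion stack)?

DFS from Omar (visiting neighbors in alphabetical order); mark gray on enter, black on exit:
Omar gray
  Eli gray
    Lia gray
    Lia black
    Pia gray
    Pia black
  Eli black
  Ivy gray
    Cal gray
      Jon gray
        Jon→Ivy: Ivy is gray → back edge
First back edge: Jon → Ivy.

Jon→Ivy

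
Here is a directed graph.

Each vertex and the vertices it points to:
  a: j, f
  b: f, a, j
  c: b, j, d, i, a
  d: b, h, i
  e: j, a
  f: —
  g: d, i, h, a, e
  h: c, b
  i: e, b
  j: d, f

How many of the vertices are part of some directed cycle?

A vertex is on a directed cycle iff it belongs to a strongly connected component of size ≥ 2 (or has a self-loop).
The vertices on cycles are {a, b, c, d, e, h, i, j} — 8 in total.

8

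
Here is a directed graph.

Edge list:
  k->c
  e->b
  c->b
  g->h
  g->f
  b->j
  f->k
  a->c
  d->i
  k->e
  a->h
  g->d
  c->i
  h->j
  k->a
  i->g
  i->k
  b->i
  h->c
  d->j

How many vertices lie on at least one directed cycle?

A vertex is on a directed cycle iff it belongs to a strongly connected component of size ≥ 2 (or has a self-loop).
The vertices on cycles are {a, b, c, d, e, f, g, h, i, k} — 10 in total.

10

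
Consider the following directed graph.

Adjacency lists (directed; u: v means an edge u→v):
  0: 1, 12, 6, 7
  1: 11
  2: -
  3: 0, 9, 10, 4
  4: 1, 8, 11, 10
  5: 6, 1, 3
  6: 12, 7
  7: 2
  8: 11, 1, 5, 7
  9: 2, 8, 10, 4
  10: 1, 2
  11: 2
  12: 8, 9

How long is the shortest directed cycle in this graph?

4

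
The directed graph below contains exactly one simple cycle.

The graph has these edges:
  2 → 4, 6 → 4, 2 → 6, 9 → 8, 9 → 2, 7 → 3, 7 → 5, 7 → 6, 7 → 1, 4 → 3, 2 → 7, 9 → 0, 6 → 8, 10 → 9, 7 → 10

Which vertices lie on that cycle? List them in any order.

2, 7, 9, 10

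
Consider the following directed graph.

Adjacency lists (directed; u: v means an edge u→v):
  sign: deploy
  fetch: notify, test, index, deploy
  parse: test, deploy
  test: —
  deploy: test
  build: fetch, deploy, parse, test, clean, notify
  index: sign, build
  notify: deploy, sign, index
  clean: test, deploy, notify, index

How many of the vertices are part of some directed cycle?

A vertex is on a directed cycle iff it belongs to a strongly connected component of size ≥ 2 (or has a self-loop).
The vertices on cycles are {build, clean, fetch, index, notify} — 5 in total.

5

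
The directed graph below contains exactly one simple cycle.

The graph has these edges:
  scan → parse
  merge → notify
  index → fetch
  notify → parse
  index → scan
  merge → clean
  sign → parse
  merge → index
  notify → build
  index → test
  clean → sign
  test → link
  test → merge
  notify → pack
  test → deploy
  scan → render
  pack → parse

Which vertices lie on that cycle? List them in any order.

DFS with gray/black marking from merge:
merge gray
  clean gray
    sign gray
      parse gray
      parse black
    sign black
  clean black
  notify gray
    pack gray
      pack→parse: parse black — skip
    pack black
    build gray
    build black
    notify→parse: parse black — skip
  notify black
  index gray
    test gray
      link gray
      link black
      test→merge: merge is gray → back edge
Back edge closes the cycle merge → index → test → merge; its vertices are {test, index, merge}.

test, index, merge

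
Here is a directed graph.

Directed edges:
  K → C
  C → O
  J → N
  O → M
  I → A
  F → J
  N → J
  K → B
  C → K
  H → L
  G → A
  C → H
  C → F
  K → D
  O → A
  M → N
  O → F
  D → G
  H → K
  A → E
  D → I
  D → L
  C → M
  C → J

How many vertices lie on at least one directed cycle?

A vertex is on a directed cycle iff it belongs to a strongly connected component of size ≥ 2 (or has a self-loop).
The vertices on cycles are {C, H, J, K, N} — 5 in total.

5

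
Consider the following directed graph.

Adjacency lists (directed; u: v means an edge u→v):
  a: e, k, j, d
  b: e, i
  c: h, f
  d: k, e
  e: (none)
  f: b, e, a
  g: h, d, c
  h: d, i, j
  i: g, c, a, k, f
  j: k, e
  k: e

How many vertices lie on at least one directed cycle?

A vertex is on a directed cycle iff it belongs to a strongly connected component of size ≥ 2 (or has a self-loop).
The vertices on cycles are {b, c, f, g, h, i} — 6 in total.

6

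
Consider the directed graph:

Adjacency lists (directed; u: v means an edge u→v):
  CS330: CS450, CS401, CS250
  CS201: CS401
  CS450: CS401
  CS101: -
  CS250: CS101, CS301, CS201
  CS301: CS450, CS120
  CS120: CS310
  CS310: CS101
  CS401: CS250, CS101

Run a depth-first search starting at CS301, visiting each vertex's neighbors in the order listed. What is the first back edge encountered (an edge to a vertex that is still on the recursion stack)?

CS250->CS301

DFS from CS301 (visiting each vertex's neighbors in the order listed); mark gray on enter, black on exit:
CS301 gray
  CS450 gray
    CS401 gray
      CS250 gray
        CS101 gray
        CS101 black
        CS250→CS301: CS301 is gray → back edge
First back edge: CS250 → CS301.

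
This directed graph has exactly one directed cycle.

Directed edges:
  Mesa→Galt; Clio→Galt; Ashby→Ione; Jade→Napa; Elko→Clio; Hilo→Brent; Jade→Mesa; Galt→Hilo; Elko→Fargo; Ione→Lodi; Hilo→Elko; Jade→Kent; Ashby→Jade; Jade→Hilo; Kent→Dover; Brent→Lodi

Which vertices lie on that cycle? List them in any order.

DFS with gray/black marking from Hilo:
Hilo gray
  Elko gray
    Fargo gray
    Fargo black
    Clio gray
      Galt gray
        Galt→Hilo: Hilo is gray → back edge
Back edge closes the cycle Hilo → Elko → Clio → Galt → Hilo; its vertices are {Clio, Elko, Galt, Hilo}.

Clio, Elko, Galt, Hilo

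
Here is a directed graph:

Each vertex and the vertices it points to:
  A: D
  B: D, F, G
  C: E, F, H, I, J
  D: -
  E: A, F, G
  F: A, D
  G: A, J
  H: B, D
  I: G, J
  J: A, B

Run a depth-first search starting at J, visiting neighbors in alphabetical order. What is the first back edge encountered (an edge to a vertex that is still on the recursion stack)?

G→J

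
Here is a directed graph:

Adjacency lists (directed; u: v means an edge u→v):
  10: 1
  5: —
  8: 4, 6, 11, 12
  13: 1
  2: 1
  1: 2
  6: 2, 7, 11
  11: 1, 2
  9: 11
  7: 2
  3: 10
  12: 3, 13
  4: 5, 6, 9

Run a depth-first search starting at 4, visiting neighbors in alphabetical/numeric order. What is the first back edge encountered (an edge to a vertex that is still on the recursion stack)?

1->2

DFS from 4 (visiting neighbors in alphabetical/numeric order); mark gray on enter, black on exit:
4 gray
  5 gray
  5 black
  6 gray
    2 gray
      1 gray
        1→2: 2 is gray → back edge
First back edge: 1 → 2.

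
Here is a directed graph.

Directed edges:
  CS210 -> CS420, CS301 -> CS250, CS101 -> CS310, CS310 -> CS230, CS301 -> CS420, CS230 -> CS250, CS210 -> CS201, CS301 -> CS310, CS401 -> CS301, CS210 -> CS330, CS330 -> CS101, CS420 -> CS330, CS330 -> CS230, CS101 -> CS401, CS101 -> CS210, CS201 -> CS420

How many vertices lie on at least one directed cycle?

A vertex is on a directed cycle iff it belongs to a strongly connected component of size ≥ 2 (or has a self-loop).
The vertices on cycles are {CS101, CS201, CS210, CS301, CS330, CS401, CS420} — 7 in total.

7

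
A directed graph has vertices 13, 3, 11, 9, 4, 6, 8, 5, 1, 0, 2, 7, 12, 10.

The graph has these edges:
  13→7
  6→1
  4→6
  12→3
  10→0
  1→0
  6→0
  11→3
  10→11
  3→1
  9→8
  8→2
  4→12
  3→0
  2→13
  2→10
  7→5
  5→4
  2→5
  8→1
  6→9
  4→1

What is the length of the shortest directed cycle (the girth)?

For each vertex v, BFS finds the shortest path from v back to v.
The shortest such closed walk is 2 → 5 → 4 → 6 → 9 → 8 → 2, length 6.

6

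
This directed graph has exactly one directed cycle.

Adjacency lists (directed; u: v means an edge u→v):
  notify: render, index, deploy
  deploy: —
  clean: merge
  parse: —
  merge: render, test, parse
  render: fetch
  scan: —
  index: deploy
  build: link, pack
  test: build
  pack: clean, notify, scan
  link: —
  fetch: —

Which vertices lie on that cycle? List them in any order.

DFS with gray/black marking from pack:
pack gray
  clean gray
    merge gray
      render gray
        fetch gray
        fetch black
      render black
      test gray
        build gray
          link gray
          link black
          build→pack: pack is gray → back edge
Back edge closes the cycle pack → clean → merge → test → build → pack; its vertices are {pack, test, build, clean, merge}.

pack, test, build, clean, merge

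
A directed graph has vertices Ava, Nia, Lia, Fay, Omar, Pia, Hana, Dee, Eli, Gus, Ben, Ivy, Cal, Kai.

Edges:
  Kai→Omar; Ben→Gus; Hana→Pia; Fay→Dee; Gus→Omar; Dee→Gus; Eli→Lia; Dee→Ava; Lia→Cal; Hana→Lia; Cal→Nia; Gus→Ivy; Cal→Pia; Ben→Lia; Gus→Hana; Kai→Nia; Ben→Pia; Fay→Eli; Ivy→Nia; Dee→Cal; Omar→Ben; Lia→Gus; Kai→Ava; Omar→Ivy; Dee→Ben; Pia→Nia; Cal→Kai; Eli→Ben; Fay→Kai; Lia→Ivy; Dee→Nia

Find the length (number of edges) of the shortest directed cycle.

3

For each vertex v, BFS finds the shortest path from v back to v.
The shortest such closed walk is Ben → Gus → Omar → Ben, length 3.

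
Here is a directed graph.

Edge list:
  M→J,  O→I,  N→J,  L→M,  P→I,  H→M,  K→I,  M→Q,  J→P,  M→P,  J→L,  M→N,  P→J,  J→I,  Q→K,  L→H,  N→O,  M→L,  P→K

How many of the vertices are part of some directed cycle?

6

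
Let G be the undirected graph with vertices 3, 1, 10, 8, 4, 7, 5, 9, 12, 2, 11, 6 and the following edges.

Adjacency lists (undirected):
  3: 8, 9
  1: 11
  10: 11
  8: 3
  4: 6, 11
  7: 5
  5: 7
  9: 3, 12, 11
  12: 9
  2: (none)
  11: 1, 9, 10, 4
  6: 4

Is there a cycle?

DFS, tracking each vertex's parent; an edge to a visited non-parent vertex closes a cycle.
Start from 11:
visit 11 (parent –)
  visit 1 (parent 11)
    1–11: parent, skip
  visit 9 (parent 11)
    visit 3 (parent 9)
      visit 8 (parent 3)
        8–3: parent, skip
      3–9: parent, skip
    visit 12 (parent 9)
      12–9: parent, skip
    9–11: parent, skip
  visit 10 (parent 11)
    10–11: parent, skip
  visit 4 (parent 11)
    visit 6 (parent 4)
      6–4: parent, skip
    4–11: parent, skip
visit 7 (parent –)
  visit 5 (parent 7)
    5–7: parent, skip
visit 2 (parent –)
No non-parent visited neighbor found — the graph is a forest.

No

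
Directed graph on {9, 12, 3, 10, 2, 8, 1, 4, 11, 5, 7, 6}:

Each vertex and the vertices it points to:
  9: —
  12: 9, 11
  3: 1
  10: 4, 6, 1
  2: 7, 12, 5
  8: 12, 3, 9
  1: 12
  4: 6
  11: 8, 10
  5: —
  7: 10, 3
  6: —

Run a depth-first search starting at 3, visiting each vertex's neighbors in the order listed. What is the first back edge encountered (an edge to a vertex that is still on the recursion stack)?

DFS from 3 (visiting each vertex's neighbors in the order listed); mark gray on enter, black on exit:
3 gray
  1 gray
    12 gray
      9 gray
      9 black
      11 gray
        8 gray
          8→12: 12 is gray → back edge
First back edge: 8 → 12.

8→12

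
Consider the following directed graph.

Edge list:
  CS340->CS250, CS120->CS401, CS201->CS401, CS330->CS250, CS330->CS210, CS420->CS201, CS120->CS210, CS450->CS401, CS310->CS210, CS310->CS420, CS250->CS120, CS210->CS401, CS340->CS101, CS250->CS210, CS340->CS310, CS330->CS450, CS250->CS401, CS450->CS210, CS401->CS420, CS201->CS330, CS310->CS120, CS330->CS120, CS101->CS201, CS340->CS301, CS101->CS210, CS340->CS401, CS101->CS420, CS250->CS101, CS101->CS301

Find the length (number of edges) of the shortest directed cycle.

3

For each vertex v, BFS finds the shortest path from v back to v.
The shortest such closed walk is CS201 → CS401 → CS420 → CS201, length 3.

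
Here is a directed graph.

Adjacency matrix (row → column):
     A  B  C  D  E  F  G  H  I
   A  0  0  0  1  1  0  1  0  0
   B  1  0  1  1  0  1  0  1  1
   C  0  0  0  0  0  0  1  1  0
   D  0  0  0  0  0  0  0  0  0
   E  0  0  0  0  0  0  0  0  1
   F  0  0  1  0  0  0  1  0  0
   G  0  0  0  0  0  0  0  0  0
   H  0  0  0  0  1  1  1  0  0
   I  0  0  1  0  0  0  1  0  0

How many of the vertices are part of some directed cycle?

A vertex is on a directed cycle iff it belongs to a strongly connected component of size ≥ 2 (or has a self-loop).
The vertices on cycles are {C, E, F, H, I} — 5 in total.

5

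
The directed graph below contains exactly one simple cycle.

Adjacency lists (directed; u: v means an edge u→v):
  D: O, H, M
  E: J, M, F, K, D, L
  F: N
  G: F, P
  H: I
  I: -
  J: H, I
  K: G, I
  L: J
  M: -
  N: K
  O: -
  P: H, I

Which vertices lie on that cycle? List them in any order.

F, G, K, N

DFS with gray/black marking from K:
K gray
  G gray
    F gray
      N gray
        N→K: K is gray → back edge
Back edge closes the cycle K → G → F → N → K; its vertices are {F, G, K, N}.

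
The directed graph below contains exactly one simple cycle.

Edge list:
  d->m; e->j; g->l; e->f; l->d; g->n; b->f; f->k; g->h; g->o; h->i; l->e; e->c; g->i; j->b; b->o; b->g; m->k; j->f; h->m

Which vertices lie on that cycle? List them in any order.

b, e, g, j, l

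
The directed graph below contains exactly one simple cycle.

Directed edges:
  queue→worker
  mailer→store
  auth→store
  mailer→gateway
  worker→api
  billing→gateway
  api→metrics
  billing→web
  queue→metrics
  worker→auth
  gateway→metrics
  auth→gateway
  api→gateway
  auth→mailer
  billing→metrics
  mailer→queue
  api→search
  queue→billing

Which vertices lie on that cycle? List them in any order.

auth, queue, mailer, worker

DFS with gray/black marking from worker:
worker gray
  auth gray
    store gray
    store black
    gateway gray
      metrics gray
      metrics black
    gateway black
    mailer gray
      mailer→gateway: gateway black — skip
      mailer→store: store black — skip
      queue gray
        queue→worker: worker is gray → back edge
Back edge closes the cycle worker → auth → mailer → queue → worker; its vertices are {auth, queue, mailer, worker}.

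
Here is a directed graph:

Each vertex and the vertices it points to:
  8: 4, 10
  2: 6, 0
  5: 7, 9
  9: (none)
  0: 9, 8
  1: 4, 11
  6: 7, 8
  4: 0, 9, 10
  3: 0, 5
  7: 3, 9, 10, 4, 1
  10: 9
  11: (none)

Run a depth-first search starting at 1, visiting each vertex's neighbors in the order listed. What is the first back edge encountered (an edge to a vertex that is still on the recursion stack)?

8->4

DFS from 1 (visiting each vertex's neighbors in the order listed); mark gray on enter, black on exit:
1 gray
  4 gray
    0 gray
      9 gray
      9 black
      8 gray
        8→4: 4 is gray → back edge
First back edge: 8 → 4.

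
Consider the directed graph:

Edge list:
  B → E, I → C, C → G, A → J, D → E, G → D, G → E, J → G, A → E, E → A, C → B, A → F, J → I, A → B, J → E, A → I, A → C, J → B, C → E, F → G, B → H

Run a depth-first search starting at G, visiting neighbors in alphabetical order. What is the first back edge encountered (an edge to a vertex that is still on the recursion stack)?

DFS from G (visiting neighbors in alphabetical order); mark gray on enter, black on exit:
G gray
  D gray
    E gray
      A gray
        B gray
          B→E: E is gray → back edge
First back edge: B → E.

B→E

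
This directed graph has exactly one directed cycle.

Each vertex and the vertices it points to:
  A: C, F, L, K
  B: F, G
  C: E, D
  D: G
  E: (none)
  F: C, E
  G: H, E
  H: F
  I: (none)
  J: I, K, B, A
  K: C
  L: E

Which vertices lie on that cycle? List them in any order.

C, D, F, G, H

DFS with gray/black marking from G:
G gray
  H gray
    F gray
      C gray
        E gray
        E black
        D gray
          D→G: G is gray → back edge
Back edge closes the cycle G → H → F → C → D → G; its vertices are {C, D, F, G, H}.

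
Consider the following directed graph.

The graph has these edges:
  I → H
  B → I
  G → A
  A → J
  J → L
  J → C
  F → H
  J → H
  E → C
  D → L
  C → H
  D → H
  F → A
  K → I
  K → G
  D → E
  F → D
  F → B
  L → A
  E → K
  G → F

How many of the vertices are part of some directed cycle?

8

A vertex is on a directed cycle iff it belongs to a strongly connected component of size ≥ 2 (or has a self-loop).
The vertices on cycles are {A, D, E, F, G, J, K, L} — 8 in total.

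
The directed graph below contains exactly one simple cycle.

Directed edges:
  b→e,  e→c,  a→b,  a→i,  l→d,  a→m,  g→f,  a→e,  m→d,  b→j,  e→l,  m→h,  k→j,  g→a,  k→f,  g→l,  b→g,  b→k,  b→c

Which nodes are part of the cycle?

a, b, g

DFS with gray/black marking from a:
a gray
  e gray
    c gray
    c black
    l gray
      d gray
      d black
    l black
  e black
  i gray
  i black
  b gray
    k gray
      j gray
      j black
      f gray
      f black
    k black
    g gray
      g→l: l black — skip
      g→f: f black — skip
      g→a: a is gray → back edge
Back edge closes the cycle a → b → g → a; its vertices are {a, b, g}.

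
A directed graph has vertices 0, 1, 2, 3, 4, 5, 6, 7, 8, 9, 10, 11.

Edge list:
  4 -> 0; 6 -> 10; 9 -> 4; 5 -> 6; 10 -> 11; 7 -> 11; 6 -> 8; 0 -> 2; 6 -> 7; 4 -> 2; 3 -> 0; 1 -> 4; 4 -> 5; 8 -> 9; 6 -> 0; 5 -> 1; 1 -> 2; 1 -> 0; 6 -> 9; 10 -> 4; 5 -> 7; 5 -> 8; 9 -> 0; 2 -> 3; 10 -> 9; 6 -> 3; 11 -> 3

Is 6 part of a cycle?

6 is on a cycle iff 6 can reach itself via ≥1 edge.
6 → 10 → 4 → 5 → 6 — yes.

Yes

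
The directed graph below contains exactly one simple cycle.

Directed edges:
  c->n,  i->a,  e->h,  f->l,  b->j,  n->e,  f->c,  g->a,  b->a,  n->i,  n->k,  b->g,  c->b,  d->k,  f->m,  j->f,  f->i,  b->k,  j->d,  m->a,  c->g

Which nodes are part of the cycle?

b, c, f, j

DFS with gray/black marking from j:
j gray
  f gray
    i gray
      a gray
      a black
    i black
    l gray
    l black
    m gray
      m→a: a black — skip
    m black
    c gray
      g gray
        g→a: a black — skip
      g black
      b gray
        b→j: j is gray → back edge
Back edge closes the cycle j → f → c → b → j; its vertices are {b, c, f, j}.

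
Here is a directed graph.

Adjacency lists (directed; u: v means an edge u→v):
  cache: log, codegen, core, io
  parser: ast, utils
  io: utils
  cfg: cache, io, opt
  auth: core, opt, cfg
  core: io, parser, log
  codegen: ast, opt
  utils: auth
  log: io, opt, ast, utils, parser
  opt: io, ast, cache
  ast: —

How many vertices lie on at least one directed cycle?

A vertex is on a directed cycle iff it belongs to a strongly connected component of size ≥ 2 (or has a self-loop).
The vertices on cycles are {io, cfg, log, opt, auth, core, cache, utils, parser, codegen} — 10 in total.

10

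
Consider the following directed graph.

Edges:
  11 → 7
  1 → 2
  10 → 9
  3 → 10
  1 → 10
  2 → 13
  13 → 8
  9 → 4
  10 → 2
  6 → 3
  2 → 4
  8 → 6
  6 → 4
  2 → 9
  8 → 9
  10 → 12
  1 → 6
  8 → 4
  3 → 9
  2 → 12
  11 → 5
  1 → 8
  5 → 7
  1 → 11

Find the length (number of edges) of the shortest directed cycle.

6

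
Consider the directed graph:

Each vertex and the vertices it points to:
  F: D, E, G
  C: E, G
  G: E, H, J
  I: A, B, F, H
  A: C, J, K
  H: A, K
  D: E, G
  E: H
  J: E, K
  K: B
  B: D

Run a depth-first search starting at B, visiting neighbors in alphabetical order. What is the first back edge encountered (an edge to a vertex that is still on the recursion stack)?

C->E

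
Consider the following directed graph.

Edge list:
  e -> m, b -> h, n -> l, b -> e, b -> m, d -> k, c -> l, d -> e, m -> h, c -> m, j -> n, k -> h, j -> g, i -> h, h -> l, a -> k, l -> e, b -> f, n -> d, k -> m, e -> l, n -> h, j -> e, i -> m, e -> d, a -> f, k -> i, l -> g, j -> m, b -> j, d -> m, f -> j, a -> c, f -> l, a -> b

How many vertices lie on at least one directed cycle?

A vertex is on a directed cycle iff it belongs to a strongly connected component of size ≥ 2 (or has a self-loop).
The vertices on cycles are {d, e, h, i, k, l, m} — 7 in total.

7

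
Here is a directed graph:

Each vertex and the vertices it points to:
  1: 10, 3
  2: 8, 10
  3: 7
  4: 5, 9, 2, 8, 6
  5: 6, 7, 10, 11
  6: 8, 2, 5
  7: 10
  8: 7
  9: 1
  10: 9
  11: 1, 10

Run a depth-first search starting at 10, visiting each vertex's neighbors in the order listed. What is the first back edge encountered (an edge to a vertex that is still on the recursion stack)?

1→10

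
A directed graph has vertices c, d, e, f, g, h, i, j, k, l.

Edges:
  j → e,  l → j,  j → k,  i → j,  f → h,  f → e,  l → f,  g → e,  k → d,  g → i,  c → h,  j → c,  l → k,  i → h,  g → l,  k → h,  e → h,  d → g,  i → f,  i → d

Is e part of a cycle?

e lies on a cycle iff there is a path from e back to itself.
Exploring from e, it never reaches itself; equivalently, its strongly connected component is a singleton.

No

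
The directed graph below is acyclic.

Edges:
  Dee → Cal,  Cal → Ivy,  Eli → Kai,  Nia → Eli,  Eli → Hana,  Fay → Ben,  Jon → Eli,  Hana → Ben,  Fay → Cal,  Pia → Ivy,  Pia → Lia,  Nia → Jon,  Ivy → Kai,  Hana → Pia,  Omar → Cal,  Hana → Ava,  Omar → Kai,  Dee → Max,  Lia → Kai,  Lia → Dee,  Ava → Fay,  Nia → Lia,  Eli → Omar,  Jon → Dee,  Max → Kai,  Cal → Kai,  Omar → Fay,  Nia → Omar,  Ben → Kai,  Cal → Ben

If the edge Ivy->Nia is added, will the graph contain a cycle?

Adding Ivy→Nia creates a cycle iff Nia can already reach Ivy.
Path from Nia: Nia → Omar → Cal → Ivy.
So Nia → … → Ivy → Nia is a cycle.

Yes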